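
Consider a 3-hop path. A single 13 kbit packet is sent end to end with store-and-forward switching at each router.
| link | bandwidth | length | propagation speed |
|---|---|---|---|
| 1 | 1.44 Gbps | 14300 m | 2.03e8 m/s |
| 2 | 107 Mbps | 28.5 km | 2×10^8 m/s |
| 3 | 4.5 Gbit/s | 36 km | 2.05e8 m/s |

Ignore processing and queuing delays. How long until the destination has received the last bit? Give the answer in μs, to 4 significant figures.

L = 13000 bits.
Transmission delays (L/R per hop): 9.02778, 121.495, 2.88889 μs; sum = 133.412 μs.
Propagation delays (d/s per hop): 70.4433, 142.5, 175.61 μs; sum = 388.553 μs.
End-to-end = 522.0 μs.

522.0 μs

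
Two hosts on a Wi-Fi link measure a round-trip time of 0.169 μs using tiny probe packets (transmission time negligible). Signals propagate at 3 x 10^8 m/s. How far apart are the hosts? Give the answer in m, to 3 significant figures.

One-way propagation = RTT/2 = 0.0845 μs.
d = s × t = 300000000 × 8.45e-08 = 25.4 m.

25.4 m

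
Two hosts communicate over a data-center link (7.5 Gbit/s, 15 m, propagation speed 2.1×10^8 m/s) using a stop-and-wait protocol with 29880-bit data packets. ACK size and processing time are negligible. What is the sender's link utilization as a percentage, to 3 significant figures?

96.5 %

t_tx = L/R = 29880/7500000000 = 3.984e-06 s.
t_prop = 15/210000000 = 7.14286e-08 s; RTT = 1.42857e-07 s.
Cycle = t_tx + RTT = 4.12686e-06 s.
Utilization = t_tx / cycle = 3.984e-06/4.12686e-06 = 96.5 %.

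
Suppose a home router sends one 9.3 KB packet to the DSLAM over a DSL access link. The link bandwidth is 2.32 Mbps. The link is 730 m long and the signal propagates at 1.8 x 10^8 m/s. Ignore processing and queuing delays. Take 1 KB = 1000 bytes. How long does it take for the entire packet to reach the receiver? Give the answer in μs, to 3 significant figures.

L = 74400 bits.
Transmission delay = L/R = 74400 / 2320000 = 32069 μs.
Propagation delay = d/s = 730 m / 180000000 m/s = 4.05556 μs.
Total = 32100 μs.

32100 μs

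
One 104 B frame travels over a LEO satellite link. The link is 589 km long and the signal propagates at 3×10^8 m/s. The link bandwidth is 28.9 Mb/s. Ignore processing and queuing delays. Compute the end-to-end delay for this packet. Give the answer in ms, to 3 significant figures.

1.99 ms

L = 104 × 8 = 832 bits.
Transmission delay = L/R = 832 / 28900000 = 0.0287889 ms.
Propagation delay = d/s = 589000 m / 300000000 m/s = 1.96333 ms.
Total = 1.99 ms.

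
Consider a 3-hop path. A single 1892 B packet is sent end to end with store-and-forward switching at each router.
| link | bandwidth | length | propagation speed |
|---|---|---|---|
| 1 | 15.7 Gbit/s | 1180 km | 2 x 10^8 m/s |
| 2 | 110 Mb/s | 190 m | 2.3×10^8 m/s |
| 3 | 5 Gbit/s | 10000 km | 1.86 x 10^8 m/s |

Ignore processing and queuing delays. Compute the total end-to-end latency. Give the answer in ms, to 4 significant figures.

L = 1892 × 8 = 15136 bits.
Transmission delays (L/R per hop): 0.000964076, 0.1376, 0.0030272 ms; sum = 0.141591 ms.
Propagation delays (d/s per hop): 5.9, 0.000826087, 53.7634 ms; sum = 59.6643 ms.
End-to-end = 59.81 ms.

59.81 ms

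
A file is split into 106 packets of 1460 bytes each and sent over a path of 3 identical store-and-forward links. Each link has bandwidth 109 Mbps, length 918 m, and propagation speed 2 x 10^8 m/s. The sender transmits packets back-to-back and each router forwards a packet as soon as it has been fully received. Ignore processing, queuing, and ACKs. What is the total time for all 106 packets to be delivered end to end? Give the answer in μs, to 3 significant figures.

Per-hop transmission t_tx = L/R = 11680/109000000 = 107.156 μs.
Per-hop propagation t_prop = 918/200000000 = 4.59 μs.
Pipeline fill: first packet needs 3·t_tx to clear all hops; remaining 105 packets each add one t_tx.
Total = (3+106-1)·t_tx + 3·t_prop = 108·107.156 + 3·4.59 = 11600 μs.

11600 μs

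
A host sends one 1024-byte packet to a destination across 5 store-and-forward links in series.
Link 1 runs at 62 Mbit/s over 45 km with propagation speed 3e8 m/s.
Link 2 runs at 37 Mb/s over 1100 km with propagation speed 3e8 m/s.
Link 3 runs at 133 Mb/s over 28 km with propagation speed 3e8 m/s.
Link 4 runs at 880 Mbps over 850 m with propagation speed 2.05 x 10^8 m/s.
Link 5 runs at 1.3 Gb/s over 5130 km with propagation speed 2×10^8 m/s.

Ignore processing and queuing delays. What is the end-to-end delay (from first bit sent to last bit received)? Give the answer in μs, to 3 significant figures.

L = 1024 × 8 = 8192 bits.
Transmission delays (L/R per hop): 132.129, 221.405, 61.594, 9.30909, 6.30154 μs; sum = 430.739 μs.
Propagation delays (d/s per hop): 150, 3666.67, 93.3333, 4.14634, 25650 μs; sum = 29564.1 μs.
End-to-end = 30000 μs.

30000 μs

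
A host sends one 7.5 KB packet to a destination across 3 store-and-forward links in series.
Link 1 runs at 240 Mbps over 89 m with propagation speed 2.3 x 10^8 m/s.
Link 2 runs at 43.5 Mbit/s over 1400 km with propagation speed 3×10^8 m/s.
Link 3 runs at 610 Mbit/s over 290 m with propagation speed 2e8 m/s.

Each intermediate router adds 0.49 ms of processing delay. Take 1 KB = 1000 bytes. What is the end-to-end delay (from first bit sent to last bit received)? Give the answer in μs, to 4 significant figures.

7376 μs

L = 60000 bits.
Transmission delays (L/R per hop): 250, 1379.31, 98.3607 μs; sum = 1727.67 μs.
Propagation delays (d/s per hop): 0.386957, 4666.67, 1.45 μs; sum = 4668.5 μs.
Processing at 2 router(s): 2 × 0.49 ms = 980 μs.
End-to-end = 7376 μs.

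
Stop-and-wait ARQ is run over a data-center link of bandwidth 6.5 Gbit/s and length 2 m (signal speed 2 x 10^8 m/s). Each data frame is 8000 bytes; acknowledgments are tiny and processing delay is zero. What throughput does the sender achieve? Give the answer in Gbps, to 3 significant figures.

6.49 Gbps

t_tx = L/R = 64000/6500000000 = 9.84615e-06 s.
t_prop = 2/200000000 = 1e-08 s; RTT = 2e-08 s.
Cycle = t_tx + RTT = 9.86615e-06 s.
Throughput = L / cycle = 64000 / 9.86615e-06 = 6.49 Gbps.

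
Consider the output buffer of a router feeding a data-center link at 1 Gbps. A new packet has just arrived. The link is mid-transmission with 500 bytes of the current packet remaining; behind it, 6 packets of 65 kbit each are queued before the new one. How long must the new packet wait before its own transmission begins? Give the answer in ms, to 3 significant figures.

0.394 ms

Each queued packet: L/R = 65000/1000000000 = 0.065 ms.
6 queued → 0.39 ms.
Plus remaining 4000 bits of current packet: 0.004 ms.
Queuing delay = 0.394 ms.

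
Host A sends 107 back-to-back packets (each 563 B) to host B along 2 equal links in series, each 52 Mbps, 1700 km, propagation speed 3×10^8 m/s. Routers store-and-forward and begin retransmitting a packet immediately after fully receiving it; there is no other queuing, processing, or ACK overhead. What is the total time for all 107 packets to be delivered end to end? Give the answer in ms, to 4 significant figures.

Per-hop transmission t_tx = L/R = 4504/52000000 = 0.0866154 ms.
Per-hop propagation t_prop = 1700000/300000000 = 5.66667 ms.
Pipeline fill: first packet needs 2·t_tx to clear all hops; remaining 106 packets each add one t_tx.
Total = (2+107-1)·t_tx + 2·t_prop = 108·0.0866154 + 2·5.66667 = 20.69 ms.

20.69 ms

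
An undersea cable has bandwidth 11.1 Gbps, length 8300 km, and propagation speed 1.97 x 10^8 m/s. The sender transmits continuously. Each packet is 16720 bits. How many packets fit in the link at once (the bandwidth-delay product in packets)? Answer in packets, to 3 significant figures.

28000 packets

Propagation delay = 8300000 / 197000000 = 0.042132 s.
BDP = R × t_prop = 11100000000 × 0.042132 = 467665000 bits.
In packets of 16720 bits: 28000 packets.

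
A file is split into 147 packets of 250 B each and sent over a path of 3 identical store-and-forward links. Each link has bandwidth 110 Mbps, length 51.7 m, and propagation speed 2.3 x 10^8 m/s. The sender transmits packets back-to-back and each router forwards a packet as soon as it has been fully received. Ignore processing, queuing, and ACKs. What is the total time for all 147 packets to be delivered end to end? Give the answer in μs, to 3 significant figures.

2710 μs

Per-hop transmission t_tx = L/R = 2000/110000000 = 18.1818 μs.
Per-hop propagation t_prop = 51.7/2.3e+08 = 0.224783 μs.
Pipeline fill: first packet needs 3·t_tx to clear all hops; remaining 146 packets each add one t_tx.
Total = (3+147-1)·t_tx + 3·t_prop = 149·18.1818 + 3·0.224783 = 2710 μs.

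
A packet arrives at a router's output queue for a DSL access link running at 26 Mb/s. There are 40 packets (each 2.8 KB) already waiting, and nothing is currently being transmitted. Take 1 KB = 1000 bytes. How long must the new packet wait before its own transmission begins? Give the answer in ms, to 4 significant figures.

Each queued packet: L/R = 22400/26000000 = 0.861538 ms.
40 queued → 34.4615 ms.
Queuing delay = 34.46 ms.

34.46 ms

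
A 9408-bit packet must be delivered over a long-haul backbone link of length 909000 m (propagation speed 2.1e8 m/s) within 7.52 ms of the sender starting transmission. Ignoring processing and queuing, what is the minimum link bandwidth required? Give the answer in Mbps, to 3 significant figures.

Propagation delay = 909000 / 210000000 = 4.32857 ms.
Transmission budget = 7.52 − 4.32857 = 3.19143 ms.
R ≥ L / t_tx = 9408 bits / 0.00319143 s = 2.95 Mbps.

2.95 Mbps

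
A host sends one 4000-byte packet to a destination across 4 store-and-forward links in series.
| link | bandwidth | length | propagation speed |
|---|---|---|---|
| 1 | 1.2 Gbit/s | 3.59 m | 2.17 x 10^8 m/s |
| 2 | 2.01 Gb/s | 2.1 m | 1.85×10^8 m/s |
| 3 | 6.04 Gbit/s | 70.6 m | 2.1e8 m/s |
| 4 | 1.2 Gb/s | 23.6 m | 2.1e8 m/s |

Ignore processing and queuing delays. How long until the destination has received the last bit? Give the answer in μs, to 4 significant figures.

75.03 μs

L = 4000 × 8 = 32000 bits.
Transmission delays (L/R per hop): 26.6667, 15.9204, 5.29801, 26.6667 μs; sum = 74.5517 μs.
Propagation delays (d/s per hop): 0.0165438, 0.0113514, 0.33619, 0.112381 μs; sum = 0.476467 μs.
End-to-end = 75.03 μs.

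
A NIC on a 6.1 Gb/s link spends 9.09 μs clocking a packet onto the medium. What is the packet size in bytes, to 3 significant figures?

6930 bytes

L = R × t_tx = 6100000000 b/s × 9.09e-06 s = 55449 bits.
In bytes: 55449 / 8 = 6930 bytes.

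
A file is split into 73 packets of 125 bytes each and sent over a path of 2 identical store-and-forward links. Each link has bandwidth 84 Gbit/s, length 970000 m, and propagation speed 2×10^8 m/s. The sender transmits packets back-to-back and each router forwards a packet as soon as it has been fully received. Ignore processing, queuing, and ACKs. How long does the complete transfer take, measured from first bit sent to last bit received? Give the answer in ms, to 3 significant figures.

Per-hop transmission t_tx = L/R = 1000/84000000000 = 1.19048e-05 ms.
Per-hop propagation t_prop = 970000/200000000 = 4.85 ms.
Pipeline fill: first packet needs 2·t_tx to clear all hops; remaining 72 packets each add one t_tx.
Total = (2+73-1)·t_tx + 2·t_prop = 74·1.19048e-05 + 2·4.85 = 9.70 ms.

9.70 ms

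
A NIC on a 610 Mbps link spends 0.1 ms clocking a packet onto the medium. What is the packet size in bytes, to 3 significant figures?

7630 bytes

L = R × t_tx = 610000000 b/s × 0.0001 s = 61000 bits.
In bytes: 61000 / 8 = 7630 bytes.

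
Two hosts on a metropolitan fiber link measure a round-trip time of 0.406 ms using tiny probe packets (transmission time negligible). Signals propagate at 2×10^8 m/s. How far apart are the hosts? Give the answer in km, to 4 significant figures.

40.60 km

One-way propagation = RTT/2 = 0.203 ms.
d = s × t = 200000000 × 0.000203 = 40.60 km.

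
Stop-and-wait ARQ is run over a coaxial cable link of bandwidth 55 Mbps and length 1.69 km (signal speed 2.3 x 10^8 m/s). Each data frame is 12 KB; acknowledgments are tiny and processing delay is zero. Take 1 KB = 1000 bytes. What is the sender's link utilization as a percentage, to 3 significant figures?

t_tx = L/R = 96000/55000000 = 0.00174545 s.
t_prop = 1690/2.3e+08 = 7.34783e-06 s; RTT = 1.46957e-05 s.
Cycle = t_tx + RTT = 0.00176015 s.
Utilization = t_tx / cycle = 0.00174545/0.00176015 = 99.2 %.

99.2 %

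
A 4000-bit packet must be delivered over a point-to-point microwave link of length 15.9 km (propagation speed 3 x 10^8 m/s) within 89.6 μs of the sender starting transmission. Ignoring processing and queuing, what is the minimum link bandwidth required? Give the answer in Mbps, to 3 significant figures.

Propagation delay = 15900 / 300000000 = 53 μs.
Transmission budget = 89.6 − 53 = 36.6 μs.
R ≥ L / t_tx = 4000 bits / 3.66e-05 s = 109 Mbps.

109 Mbps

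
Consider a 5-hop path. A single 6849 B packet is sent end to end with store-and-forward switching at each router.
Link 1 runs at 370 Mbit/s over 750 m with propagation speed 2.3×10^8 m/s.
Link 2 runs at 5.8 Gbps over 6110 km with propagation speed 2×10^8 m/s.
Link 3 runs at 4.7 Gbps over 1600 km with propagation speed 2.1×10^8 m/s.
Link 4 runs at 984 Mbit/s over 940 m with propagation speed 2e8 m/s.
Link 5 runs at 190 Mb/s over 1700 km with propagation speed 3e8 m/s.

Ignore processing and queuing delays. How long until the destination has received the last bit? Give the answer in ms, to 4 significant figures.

44.36 ms

L = 6849 × 8 = 54792 bits.
Transmission delays (L/R per hop): 0.148086, 0.0094469, 0.0116579, 0.0556829, 0.288379 ms; sum = 0.513253 ms.
Propagation delays (d/s per hop): 0.00326087, 30.55, 7.61905, 0.0047, 5.66667 ms; sum = 43.8437 ms.
End-to-end = 44.36 ms.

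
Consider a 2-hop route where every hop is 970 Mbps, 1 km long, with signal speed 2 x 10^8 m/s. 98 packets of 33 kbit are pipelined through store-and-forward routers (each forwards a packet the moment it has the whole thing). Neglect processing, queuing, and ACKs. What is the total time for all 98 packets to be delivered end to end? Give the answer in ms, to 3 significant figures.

3.38 ms

Per-hop transmission t_tx = L/R = 33000/970000000 = 0.0340206 ms.
Per-hop propagation t_prop = 1000/200000000 = 0.005 ms.
Pipeline fill: first packet needs 2·t_tx to clear all hops; remaining 97 packets each add one t_tx.
Total = (2+98-1)·t_tx + 2·t_prop = 99·0.0340206 + 2·0.005 = 3.38 ms.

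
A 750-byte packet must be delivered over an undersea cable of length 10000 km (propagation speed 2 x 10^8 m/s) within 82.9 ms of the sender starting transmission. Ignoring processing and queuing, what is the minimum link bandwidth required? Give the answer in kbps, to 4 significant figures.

182.4 kbps

L = 6000 bits.
Propagation delay = 10000000 / 200000000 = 50 ms.
Transmission budget = 82.9 − 50 = 32.9 ms.
R ≥ L / t_tx = 6000 bits / 0.0329 s = 182.4 kbps.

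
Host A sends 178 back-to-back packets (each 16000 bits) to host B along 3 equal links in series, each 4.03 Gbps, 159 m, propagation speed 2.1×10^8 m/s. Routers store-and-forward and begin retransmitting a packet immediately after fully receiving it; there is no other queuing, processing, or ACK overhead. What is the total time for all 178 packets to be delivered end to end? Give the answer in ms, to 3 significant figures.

Per-hop transmission t_tx = L/R = 16000/4.03e+09 = 0.00397022 ms.
Per-hop propagation t_prop = 159/210000000 = 0.000757143 ms.
Pipeline fill: first packet needs 3·t_tx to clear all hops; remaining 177 packets each add one t_tx.
Total = (3+178-1)·t_tx + 3·t_prop = 180·0.00397022 + 3·0.000757143 = 0.717 ms.

0.717 ms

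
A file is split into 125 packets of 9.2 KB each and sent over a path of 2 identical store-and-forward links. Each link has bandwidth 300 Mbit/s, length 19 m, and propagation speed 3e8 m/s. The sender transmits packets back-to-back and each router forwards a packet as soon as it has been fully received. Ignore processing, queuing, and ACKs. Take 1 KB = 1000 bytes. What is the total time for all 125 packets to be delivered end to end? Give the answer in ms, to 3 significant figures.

30.9 ms

Per-hop transmission t_tx = L/R = 73600/300000000 = 0.245333 ms.
Per-hop propagation t_prop = 19/300000000 = 6.33333e-05 ms.
Pipeline fill: first packet needs 2·t_tx to clear all hops; remaining 124 packets each add one t_tx.
Total = (2+125-1)·t_tx + 2·t_prop = 126·0.245333 + 2·6.33333e-05 = 30.9 ms.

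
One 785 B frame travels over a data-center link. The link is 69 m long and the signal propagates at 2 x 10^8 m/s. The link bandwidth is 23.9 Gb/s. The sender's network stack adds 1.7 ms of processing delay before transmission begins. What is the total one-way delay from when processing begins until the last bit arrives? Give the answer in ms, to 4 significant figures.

1.701 ms

L = 785 × 8 = 6280 bits.
Transmission delay = L/R = 6280 / 23900000000 = 0.000262762 ms.
Propagation delay = d/s = 69 m / 200000000 m/s = 0.000345 ms.
Plus processing delay 1.7 ms = 1.7 ms.
Total = 1.701 ms.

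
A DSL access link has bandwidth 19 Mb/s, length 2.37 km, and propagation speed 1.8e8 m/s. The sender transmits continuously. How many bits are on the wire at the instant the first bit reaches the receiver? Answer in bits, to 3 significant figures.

Propagation delay = 2370 / 180000000 = 1.31667e-05 s.
BDP = R × t_prop = 19000000 × 1.31667e-05 = 250.167 bits.

250 bits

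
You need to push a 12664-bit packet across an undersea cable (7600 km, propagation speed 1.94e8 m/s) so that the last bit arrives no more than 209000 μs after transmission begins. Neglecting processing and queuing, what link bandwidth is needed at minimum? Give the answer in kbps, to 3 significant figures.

74.6 kbps

Propagation delay = 7600000 / 194000000 = 39175.3 μs.
Transmission budget = 209000 − 39175.3 = 169825 μs.
R ≥ L / t_tx = 12664 bits / 0.169825 s = 74.6 kbps.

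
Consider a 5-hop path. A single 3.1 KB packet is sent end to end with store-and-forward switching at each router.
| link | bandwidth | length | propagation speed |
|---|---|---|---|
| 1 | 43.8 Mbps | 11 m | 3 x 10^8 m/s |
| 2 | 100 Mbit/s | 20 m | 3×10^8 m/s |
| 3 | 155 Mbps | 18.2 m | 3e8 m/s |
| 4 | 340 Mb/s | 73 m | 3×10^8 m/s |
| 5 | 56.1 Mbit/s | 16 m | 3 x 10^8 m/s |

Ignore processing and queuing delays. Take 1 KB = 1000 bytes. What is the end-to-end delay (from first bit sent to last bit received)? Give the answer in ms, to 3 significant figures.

L = 24800 bits.
Transmission delays (L/R per hop): 0.56621, 0.248, 0.16, 0.0729412, 0.442068 ms; sum = 1.48922 ms.
Propagation delays (d/s per hop): 3.66667e-05, 6.66667e-05, 6.06667e-05, 0.000243333, 5.33333e-05 ms; sum = 0.000460667 ms.
End-to-end = 1.49 ms.

1.49 ms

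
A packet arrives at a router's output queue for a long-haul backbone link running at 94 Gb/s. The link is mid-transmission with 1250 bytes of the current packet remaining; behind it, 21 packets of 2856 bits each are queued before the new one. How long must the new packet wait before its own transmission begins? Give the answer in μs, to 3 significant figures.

Each queued packet: L/R = 2856/94000000000 = 0.030383 μs.
21 queued → 0.638043 μs.
Plus remaining 10000 bits of current packet: 0.106383 μs.
Queuing delay = 0.744 μs.

0.744 μs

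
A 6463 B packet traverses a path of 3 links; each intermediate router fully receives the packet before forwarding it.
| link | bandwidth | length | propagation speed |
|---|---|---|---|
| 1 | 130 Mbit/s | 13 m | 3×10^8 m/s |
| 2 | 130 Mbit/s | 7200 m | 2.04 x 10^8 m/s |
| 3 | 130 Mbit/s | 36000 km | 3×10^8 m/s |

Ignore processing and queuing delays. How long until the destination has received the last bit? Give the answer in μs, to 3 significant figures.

121000 μs

L = 6463 × 8 = 51704 bits.
Transmission delay per hop = L/R = 51704/130000000 = 397.723 μs; 3 hops → 1193.17 μs.
Propagation delays (d/s per hop): 0.0433333, 35.2941, 120000 μs; sum = 120035 μs.
End-to-end = 121000 μs.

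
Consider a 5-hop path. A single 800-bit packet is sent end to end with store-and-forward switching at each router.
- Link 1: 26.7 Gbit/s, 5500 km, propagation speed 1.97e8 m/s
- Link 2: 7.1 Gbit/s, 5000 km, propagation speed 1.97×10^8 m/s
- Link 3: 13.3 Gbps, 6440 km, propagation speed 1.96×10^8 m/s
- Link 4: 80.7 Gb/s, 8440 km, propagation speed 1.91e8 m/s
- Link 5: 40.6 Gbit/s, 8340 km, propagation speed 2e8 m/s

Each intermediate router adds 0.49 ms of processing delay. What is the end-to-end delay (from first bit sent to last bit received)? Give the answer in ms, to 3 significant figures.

Transmission delays (L/R per hop): 2.99625e-05, 0.000112676, 6.01504e-05, 9.91326e-06, 1.97044e-05 ms; sum = 0.000232407 ms.
Propagation delays (d/s per hop): 27.9188, 25.3807, 32.8571, 44.1885, 41.7 ms; sum = 172.045 ms.
Processing at 4 router(s): 4 × 0.49 ms = 1.96 ms.
End-to-end = 174 ms.

174 ms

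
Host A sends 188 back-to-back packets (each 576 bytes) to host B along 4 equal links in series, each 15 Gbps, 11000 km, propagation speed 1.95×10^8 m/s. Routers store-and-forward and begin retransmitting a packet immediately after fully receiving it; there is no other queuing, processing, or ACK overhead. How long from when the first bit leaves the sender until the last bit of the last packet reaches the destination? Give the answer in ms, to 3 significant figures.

226 ms

Per-hop transmission t_tx = L/R = 4608/15000000000 = 0.0003072 ms.
Per-hop propagation t_prop = 11000000/195000000 = 56.4103 ms.
Pipeline fill: first packet needs 4·t_tx to clear all hops; remaining 187 packets each add one t_tx.
Total = (4+188-1)·t_tx + 4·t_prop = 191·0.0003072 + 4·56.4103 = 226 ms.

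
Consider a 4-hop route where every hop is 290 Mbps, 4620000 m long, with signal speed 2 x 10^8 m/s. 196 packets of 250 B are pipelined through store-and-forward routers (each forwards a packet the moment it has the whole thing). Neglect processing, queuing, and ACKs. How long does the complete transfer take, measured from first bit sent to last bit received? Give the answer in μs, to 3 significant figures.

Per-hop transmission t_tx = L/R = 2000/290000000 = 6.89655 μs.
Per-hop propagation t_prop = 4620000/200000000 = 23100 μs.
Pipeline fill: first packet needs 4·t_tx to clear all hops; remaining 195 packets each add one t_tx.
Total = (4+196-1)·t_tx + 4·t_prop = 199·6.89655 + 4·23100 = 93800 μs.

93800 μs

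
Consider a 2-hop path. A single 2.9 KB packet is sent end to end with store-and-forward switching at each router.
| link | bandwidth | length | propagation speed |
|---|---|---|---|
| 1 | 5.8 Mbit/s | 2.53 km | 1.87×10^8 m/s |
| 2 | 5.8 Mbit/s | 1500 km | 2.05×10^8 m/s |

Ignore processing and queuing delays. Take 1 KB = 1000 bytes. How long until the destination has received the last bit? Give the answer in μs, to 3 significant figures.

15300 μs

L = 23200 bits.
Transmission delay per hop = L/R = 23200/5800000 = 4000 μs; 2 hops → 8000 μs.
Propagation delays (d/s per hop): 13.5294, 7317.07 μs; sum = 7330.6 μs.
End-to-end = 15300 μs.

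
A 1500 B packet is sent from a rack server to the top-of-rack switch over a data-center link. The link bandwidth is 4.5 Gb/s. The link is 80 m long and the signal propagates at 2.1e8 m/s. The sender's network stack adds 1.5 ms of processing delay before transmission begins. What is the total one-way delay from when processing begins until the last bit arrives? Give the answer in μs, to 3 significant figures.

L = 1500 × 8 = 12000 bits.
Transmission delay = L/R = 12000 / 4500000000 = 2.66667 μs.
Propagation delay = d/s = 80 m / 210000000 m/s = 0.380952 μs.
Plus processing delay 1.5 ms = 1500 μs.
Total = 1500 μs.

1500 μs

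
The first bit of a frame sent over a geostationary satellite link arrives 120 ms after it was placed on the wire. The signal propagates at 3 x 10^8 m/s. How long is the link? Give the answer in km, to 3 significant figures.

d = s × t_prop = 300000000 × 0.12 = 36000 km.

36000 km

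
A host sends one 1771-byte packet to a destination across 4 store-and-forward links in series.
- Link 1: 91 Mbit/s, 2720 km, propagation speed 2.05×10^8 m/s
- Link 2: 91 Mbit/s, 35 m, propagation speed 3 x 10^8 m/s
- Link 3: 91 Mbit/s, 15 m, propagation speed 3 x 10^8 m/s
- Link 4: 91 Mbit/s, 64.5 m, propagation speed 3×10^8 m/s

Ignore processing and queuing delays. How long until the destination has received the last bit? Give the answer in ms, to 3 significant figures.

L = 1771 × 8 = 14168 bits.
Transmission delay per hop = L/R = 14168/91000000 = 0.155692 ms; 4 hops → 0.622769 ms.
Propagation delays (d/s per hop): 13.2683, 0.000116667, 5e-05, 0.000215 ms; sum = 13.2687 ms.
End-to-end = 13.9 ms.

13.9 ms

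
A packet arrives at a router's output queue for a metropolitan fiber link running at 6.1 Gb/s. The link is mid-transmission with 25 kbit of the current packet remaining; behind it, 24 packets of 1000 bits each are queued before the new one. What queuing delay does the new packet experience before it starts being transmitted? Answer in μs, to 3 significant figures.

8.03 μs

Each queued packet: L/R = 1000/6100000000 = 0.163934 μs.
24 queued → 3.93443 μs.
Plus remaining 25000 bits of current packet: 4.09836 μs.
Queuing delay = 8.03 μs.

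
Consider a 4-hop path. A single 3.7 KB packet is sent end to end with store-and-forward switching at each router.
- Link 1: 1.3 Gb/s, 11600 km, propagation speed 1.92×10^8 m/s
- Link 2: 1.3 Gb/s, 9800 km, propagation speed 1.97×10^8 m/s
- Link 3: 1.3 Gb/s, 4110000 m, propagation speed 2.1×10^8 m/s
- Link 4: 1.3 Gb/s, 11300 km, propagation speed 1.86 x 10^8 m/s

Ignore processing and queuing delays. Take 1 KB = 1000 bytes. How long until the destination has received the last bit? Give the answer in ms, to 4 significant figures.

190.6 ms

L = 29600 bits.
Transmission delay per hop = L/R = 29600/1300000000 = 0.0227692 ms; 4 hops → 0.0910769 ms.
Propagation delays (d/s per hop): 60.4167, 49.7462, 19.5714, 60.7527 ms; sum = 190.487 ms.
End-to-end = 190.6 ms.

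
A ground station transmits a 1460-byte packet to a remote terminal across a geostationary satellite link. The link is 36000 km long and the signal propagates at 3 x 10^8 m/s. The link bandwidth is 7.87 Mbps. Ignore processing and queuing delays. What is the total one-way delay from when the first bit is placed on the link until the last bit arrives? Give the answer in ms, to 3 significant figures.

L = 1460 × 8 = 11680 bits.
Transmission delay = L/R = 11680 / 7870000 = 1.48412 ms.
Propagation delay = d/s = 36000000 m / 300000000 m/s = 120 ms.
Total = 121 ms.

121 ms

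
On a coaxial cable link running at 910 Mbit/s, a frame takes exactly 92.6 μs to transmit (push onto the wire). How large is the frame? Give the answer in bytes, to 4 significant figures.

L = R × t_tx = 910000000 b/s × 9.26e-05 s = 84266 bits.
In bytes: 84266 / 8 = 10530 bytes.

10530 bytes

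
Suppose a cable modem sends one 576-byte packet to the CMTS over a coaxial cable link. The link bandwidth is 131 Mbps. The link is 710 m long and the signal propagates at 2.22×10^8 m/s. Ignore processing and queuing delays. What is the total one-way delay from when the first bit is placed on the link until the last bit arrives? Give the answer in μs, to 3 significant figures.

L = 576 × 8 = 4608 bits.
Transmission delay = L/R = 4608 / 131000000 = 35.1756 μs.
Propagation delay = d/s = 710 m / 2.22e+08 m/s = 3.1982 μs.
Total = 38.4 μs.

38.4 μs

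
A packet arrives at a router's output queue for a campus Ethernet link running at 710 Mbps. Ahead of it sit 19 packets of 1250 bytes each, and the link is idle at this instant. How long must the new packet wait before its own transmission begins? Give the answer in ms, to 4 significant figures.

0.2676 ms

Each queued packet: L/R = 10000/710000000 = 0.0140845 ms.
19 queued → 0.267606 ms.
Queuing delay = 0.2676 ms.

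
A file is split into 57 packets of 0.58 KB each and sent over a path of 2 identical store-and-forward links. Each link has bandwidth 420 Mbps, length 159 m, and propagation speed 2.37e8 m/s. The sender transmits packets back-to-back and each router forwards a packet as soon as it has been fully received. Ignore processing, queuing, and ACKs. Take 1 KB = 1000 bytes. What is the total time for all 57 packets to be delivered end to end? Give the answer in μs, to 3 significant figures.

Per-hop transmission t_tx = L/R = 4640/420000000 = 11.0476 μs.
Per-hop propagation t_prop = 159/237000000 = 0.670886 μs.
Pipeline fill: first packet needs 2·t_tx to clear all hops; remaining 56 packets each add one t_tx.
Total = (2+57-1)·t_tx + 2·t_prop = 58·11.0476 + 2·0.670886 = 642 μs.

642 μs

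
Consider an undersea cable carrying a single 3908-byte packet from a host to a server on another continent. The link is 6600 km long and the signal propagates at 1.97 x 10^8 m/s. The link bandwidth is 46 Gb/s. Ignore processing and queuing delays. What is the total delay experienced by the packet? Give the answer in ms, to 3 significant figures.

L = 3908 × 8 = 31264 bits.
Transmission delay = L/R = 31264 / 46000000000 = 0.000679652 ms.
Propagation delay = d/s = 6600000 m / 197000000 m/s = 33.5025 ms.
Total = 33.5 ms.

33.5 ms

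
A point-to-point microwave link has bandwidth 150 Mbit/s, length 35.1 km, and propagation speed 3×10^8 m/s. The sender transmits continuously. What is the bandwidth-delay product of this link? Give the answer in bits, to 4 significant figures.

Propagation delay = 35100 / 300000000 = 0.000117 s.
BDP = R × t_prop = 150000000 × 0.000117 = 17550 bits.

17550 bits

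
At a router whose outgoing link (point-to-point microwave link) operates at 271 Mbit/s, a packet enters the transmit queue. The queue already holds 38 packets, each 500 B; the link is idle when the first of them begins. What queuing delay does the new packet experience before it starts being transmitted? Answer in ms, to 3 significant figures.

0.561 ms

Each queued packet: L/R = 4000/271000000 = 0.0147601 ms.
38 queued → 0.560886 ms.
Queuing delay = 0.561 ms.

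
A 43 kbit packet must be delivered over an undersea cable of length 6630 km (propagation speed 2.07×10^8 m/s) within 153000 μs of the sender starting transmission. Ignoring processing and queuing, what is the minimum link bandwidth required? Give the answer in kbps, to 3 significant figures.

355 kbps

Propagation delay = 6630000 / 2.07e+08 = 32029 μs.
Transmission budget = 153000 − 32029 = 120971 μs.
R ≥ L / t_tx = 43000 bits / 0.120971 s = 355 kbps.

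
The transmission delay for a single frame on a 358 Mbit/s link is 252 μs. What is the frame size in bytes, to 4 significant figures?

L = R × t_tx = 358000000 b/s × 0.000252 s = 90216 bits.
In bytes: 90216 / 8 = 11280 bytes.

11280 bytes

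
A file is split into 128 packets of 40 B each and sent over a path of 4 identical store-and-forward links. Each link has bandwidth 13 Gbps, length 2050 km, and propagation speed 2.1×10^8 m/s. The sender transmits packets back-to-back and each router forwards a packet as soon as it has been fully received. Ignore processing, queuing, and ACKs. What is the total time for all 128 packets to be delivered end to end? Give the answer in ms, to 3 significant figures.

Per-hop transmission t_tx = L/R = 320/13000000000 = 2.46154e-05 ms.
Per-hop propagation t_prop = 2050000/210000000 = 9.7619 ms.
Pipeline fill: first packet needs 4·t_tx to clear all hops; remaining 127 packets each add one t_tx.
Total = (4+128-1)·t_tx + 4·t_prop = 131·2.46154e-05 + 4·9.7619 = 39.1 ms.

39.1 ms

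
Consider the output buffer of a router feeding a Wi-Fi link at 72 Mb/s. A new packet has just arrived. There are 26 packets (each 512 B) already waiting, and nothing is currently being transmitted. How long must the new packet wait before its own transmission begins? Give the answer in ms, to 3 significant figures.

Each queued packet: L/R = 4096/72000000 = 0.0568889 ms.
26 queued → 1.47911 ms.
Queuing delay = 1.48 ms.

1.48 ms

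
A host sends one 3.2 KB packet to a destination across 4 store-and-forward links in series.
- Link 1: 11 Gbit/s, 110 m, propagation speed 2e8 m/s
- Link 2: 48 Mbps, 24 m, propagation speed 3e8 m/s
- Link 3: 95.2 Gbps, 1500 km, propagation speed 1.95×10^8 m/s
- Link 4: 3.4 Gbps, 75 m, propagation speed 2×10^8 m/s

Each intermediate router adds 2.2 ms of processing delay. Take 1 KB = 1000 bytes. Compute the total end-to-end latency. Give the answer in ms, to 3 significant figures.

14.8 ms

L = 25600 bits.
Transmission delays (L/R per hop): 0.00232727, 0.533333, 0.000268908, 0.00752941 ms; sum = 0.543459 ms.
Propagation delays (d/s per hop): 0.00055, 8e-05, 7.69231, 0.000375 ms; sum = 7.69331 ms.
Processing at 3 router(s): 3 × 2.2 ms = 6.6 ms.
End-to-end = 14.8 ms.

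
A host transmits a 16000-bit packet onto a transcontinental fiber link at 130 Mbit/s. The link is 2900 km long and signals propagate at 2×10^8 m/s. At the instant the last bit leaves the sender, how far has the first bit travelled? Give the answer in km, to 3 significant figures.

24.6 km

t_tx = L/R = 16000/130000000 = 0.000123077 s.
Distance = s × t_tx = 200000000 × 0.000123077 = 24.6 km.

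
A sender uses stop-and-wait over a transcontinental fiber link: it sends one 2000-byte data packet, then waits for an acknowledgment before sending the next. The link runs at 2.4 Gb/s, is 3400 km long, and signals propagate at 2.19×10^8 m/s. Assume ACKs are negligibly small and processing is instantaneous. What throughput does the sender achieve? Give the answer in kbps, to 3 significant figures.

515 kbps

t_tx = L/R = 16000/2400000000 = 6.66667e-06 s.
t_prop = 3400000/219000000 = 0.0155251 s; RTT = 0.0310502 s.
Cycle = t_tx + RTT = 0.0310569 s.
Throughput = L / cycle = 16000 / 0.0310569 = 515 kbps.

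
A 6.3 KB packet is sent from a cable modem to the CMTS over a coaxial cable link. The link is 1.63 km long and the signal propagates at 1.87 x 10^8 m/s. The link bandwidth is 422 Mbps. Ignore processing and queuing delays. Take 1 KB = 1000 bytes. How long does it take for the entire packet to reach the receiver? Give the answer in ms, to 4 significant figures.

L = 50400 bits.
Transmission delay = L/R = 50400 / 422000000 = 0.119431 ms.
Propagation delay = d/s = 1630 m / 187000000 m/s = 0.00871658 ms.
Total = 0.1281 ms.

0.1281 ms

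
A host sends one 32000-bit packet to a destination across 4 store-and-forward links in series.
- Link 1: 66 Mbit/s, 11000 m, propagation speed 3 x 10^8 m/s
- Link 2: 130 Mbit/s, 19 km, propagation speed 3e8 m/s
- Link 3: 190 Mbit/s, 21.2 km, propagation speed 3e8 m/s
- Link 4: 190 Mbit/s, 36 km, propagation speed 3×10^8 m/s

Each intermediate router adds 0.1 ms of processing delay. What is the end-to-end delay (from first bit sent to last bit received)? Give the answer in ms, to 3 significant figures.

1.66 ms

Transmission delays (L/R per hop): 0.484848, 0.246154, 0.168421, 0.168421 ms; sum = 1.06784 ms.
Propagation delays (d/s per hop): 0.0366667, 0.0633333, 0.0706667, 0.12 ms; sum = 0.290667 ms.
Processing at 3 router(s): 3 × 0.1 ms = 0.3 ms.
End-to-end = 1.66 ms.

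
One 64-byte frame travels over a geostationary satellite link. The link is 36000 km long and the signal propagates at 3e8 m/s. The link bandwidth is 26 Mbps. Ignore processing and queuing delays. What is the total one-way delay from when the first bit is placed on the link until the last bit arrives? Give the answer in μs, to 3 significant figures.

L = 64 × 8 = 512 bits.
Transmission delay = L/R = 512 / 26000000 = 19.6923 μs.
Propagation delay = d/s = 36000000 m / 300000000 m/s = 120000 μs.
Total = 120000 μs.

120000 μs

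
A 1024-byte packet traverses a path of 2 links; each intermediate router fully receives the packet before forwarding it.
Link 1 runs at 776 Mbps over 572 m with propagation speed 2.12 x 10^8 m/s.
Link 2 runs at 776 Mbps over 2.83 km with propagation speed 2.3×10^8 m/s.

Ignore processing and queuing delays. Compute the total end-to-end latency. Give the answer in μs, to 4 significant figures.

L = 1024 × 8 = 8192 bits.
Transmission delay per hop = L/R = 8192/776000000 = 10.5567 μs; 2 hops → 21.1134 μs.
Propagation delays (d/s per hop): 2.69811, 12.3043 μs; sum = 15.0025 μs.
End-to-end = 36.12 μs.

36.12 μs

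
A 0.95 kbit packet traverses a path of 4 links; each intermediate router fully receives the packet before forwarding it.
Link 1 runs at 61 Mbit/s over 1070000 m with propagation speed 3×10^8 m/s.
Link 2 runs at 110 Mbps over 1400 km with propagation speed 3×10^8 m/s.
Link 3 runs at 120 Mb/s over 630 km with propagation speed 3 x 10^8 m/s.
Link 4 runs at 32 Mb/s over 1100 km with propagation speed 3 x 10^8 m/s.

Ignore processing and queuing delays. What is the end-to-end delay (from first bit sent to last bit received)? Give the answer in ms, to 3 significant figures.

14.1 ms

L = 950 bits.
Transmission delays (L/R per hop): 0.0155738, 0.00863636, 0.00791667, 0.0296875 ms; sum = 0.0618143 ms.
Propagation delays (d/s per hop): 3.56667, 4.66667, 2.1, 3.66667 ms; sum = 14 ms.
End-to-end = 14.1 ms.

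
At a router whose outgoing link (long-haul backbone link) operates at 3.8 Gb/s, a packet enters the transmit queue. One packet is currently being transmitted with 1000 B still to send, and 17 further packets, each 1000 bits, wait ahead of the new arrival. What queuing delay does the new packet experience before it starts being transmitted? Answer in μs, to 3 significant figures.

6.58 μs

Each queued packet: L/R = 1000/3800000000 = 0.263158 μs.
17 queued → 4.47368 μs.
Plus remaining 8000 bits of current packet: 2.10526 μs.
Queuing delay = 6.58 μs.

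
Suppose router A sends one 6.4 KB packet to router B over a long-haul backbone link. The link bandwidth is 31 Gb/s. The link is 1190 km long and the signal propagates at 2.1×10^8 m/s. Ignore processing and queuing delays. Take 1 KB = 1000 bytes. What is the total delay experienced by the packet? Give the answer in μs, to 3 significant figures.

L = 51200 bits.
Transmission delay = L/R = 51200 / 31000000000 = 1.65161 μs.
Propagation delay = d/s = 1190000 m / 210000000 m/s = 5666.67 μs.
Total = 5670 μs.

5670 μs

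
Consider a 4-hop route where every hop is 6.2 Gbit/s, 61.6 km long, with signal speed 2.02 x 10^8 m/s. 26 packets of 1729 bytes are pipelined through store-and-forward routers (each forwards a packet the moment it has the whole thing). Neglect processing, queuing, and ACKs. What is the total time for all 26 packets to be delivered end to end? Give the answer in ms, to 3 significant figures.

1.28 ms

Per-hop transmission t_tx = L/R = 13832/6200000000 = 0.00223097 ms.
Per-hop propagation t_prop = 61600/202000000 = 0.30495 ms.
Pipeline fill: first packet needs 4·t_tx to clear all hops; remaining 25 packets each add one t_tx.
Total = (4+26-1)·t_tx + 4·t_prop = 29·0.00223097 + 4·0.30495 = 1.28 ms.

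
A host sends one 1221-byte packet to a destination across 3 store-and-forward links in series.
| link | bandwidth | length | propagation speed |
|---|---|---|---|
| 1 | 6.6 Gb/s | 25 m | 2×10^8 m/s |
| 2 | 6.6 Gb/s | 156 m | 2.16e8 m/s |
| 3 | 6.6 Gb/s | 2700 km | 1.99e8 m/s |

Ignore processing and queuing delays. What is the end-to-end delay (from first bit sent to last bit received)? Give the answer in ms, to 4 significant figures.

13.57 ms

L = 1221 × 8 = 9768 bits.
Transmission delay per hop = L/R = 9768/6600000000 = 0.00148 ms; 3 hops → 0.00444 ms.
Propagation delays (d/s per hop): 0.000125, 0.000722222, 13.5678 ms; sum = 13.5687 ms.
End-to-end = 13.57 ms.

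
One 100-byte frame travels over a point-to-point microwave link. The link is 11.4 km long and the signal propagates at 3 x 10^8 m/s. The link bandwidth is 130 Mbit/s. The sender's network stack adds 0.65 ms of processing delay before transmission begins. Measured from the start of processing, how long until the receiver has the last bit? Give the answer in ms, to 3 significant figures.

L = 100 × 8 = 800 bits.
Transmission delay = L/R = 800 / 130000000 = 0.00615385 ms.
Propagation delay = d/s = 11400 m / 300000000 m/s = 0.038 ms.
Plus processing delay 0.65 ms = 0.65 ms.
Total = 0.694 ms.

0.694 ms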